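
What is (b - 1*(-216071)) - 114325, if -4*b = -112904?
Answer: 129972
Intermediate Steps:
b = 28226 (b = -¼*(-112904) = 28226)
(b - 1*(-216071)) - 114325 = (28226 - 1*(-216071)) - 114325 = (28226 + 216071) - 114325 = 244297 - 114325 = 129972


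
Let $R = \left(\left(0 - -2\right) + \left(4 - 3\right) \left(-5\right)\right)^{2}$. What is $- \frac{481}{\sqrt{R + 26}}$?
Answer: $- \frac{481 \sqrt{35}}{35} \approx -81.304$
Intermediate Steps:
$R = 9$ ($R = \left(\left(0 + 2\right) + 1 \left(-5\right)\right)^{2} = \left(2 - 5\right)^{2} = \left(-3\right)^{2} = 9$)
$- \frac{481}{\sqrt{R + 26}} = - \frac{481}{\sqrt{9 + 26}} = - \frac{481}{\sqrt{35}} = - 481 \frac{\sqrt{35}}{35} = - \frac{481 \sqrt{35}}{35}$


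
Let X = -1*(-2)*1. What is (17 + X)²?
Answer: 361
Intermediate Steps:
X = 2 (X = 2*1 = 2)
(17 + X)² = (17 + 2)² = 19² = 361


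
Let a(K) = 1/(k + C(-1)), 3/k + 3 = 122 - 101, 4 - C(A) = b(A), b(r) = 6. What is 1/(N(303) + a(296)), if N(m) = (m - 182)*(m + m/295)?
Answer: 3245/119372958 ≈ 2.7184e-5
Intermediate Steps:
C(A) = -2 (C(A) = 4 - 1*6 = 4 - 6 = -2)
k = ⅙ (k = 3/(-3 + (122 - 101)) = 3/(-3 + 21) = 3/18 = 3*(1/18) = ⅙ ≈ 0.16667)
N(m) = 296*m*(-182 + m)/295 (N(m) = (-182 + m)*(m + m*(1/295)) = (-182 + m)*(m + m/295) = (-182 + m)*(296*m/295) = 296*m*(-182 + m)/295)
a(K) = -6/11 (a(K) = 1/(⅙ - 2) = 1/(-11/6) = -6/11)
1/(N(303) + a(296)) = 1/((296/295)*303*(-182 + 303) - 6/11) = 1/((296/295)*303*121 - 6/11) = 1/(10852248/295 - 6/11) = 1/(119372958/3245) = 3245/119372958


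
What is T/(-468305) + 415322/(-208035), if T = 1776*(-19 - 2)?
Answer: -7469539834/3896953227 ≈ -1.9168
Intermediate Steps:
T = -37296 (T = 1776*(-21) = -37296)
T/(-468305) + 415322/(-208035) = -37296/(-468305) + 415322/(-208035) = -37296*(-1/468305) + 415322*(-1/208035) = 37296/468305 - 415322/208035 = -7469539834/3896953227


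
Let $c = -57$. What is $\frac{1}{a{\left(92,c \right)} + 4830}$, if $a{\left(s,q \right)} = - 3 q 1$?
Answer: $\frac{1}{5001} \approx 0.00019996$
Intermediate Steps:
$a{\left(s,q \right)} = - 3 q$
$\frac{1}{a{\left(92,c \right)} + 4830} = \frac{1}{\left(-3\right) \left(-57\right) + 4830} = \frac{1}{171 + 4830} = \frac{1}{5001}$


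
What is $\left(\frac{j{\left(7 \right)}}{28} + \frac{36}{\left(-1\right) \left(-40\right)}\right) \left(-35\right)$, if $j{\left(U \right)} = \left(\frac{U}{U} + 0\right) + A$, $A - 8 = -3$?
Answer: $-39$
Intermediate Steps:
$A = 5$ ($A = 8 - 3 = 5$)
$j{\left(U \right)} = 6$ ($j{\left(U \right)} = \left(\frac{U}{U} + 0\right) + 5 = \left(1 + 0\right) + 5 = 1 + 5 = 6$)
$\left(\frac{j{\left(7 \right)}}{28} + \frac{36}{\left(-1\right) \left(-40\right)}\right) \left(-35\right) = \left(\frac{6}{28} + \frac{36}{\left(-1\right) \left(-40\right)}\right) \left(-35\right) = \left(6 \cdot \frac{1}{28} + \frac{36}{40}\right) \left(-35\right) = \left(\frac{3}{14} + 36 \cdot \frac{1}{40}\right) \left(-35\right) = \left(\frac{3}{14} + \frac{9}{10}\right) \left(-35\right) = \frac{39}{35} \left(-35\right) = -39$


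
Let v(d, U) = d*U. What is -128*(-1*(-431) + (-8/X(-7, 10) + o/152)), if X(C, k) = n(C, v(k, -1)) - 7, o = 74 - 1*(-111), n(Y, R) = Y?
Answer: -7367792/133 ≈ -55397.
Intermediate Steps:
v(d, U) = U*d
o = 185 (o = 74 + 111 = 185)
X(C, k) = -7 + C (X(C, k) = C - 7 = -7 + C)
-128*(-1*(-431) + (-8/X(-7, 10) + o/152)) = -128*(-1*(-431) + (-8/(-7 - 7) + 185/152)) = -128*(431 + (-8/(-14) + 185*(1/152))) = -128*(431 + (-8*(-1/14) + 185/152)) = -128*(431 + (4/7 + 185/152)) = -128*(431 + 1903/1064) = -128*460487/1064 = -7367792/133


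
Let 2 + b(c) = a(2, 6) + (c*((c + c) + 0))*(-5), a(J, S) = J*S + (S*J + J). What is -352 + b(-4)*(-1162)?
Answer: 157680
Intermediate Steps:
a(J, S) = J + 2*J*S (a(J, S) = J*S + (J*S + J) = J*S + (J + J*S) = J + 2*J*S)
b(c) = 24 - 10*c**2 (b(c) = -2 + (2*(1 + 2*6) + (c*((c + c) + 0))*(-5)) = -2 + (2*(1 + 12) + (c*(2*c + 0))*(-5)) = -2 + (2*13 + (c*(2*c))*(-5)) = -2 + (26 + (2*c**2)*(-5)) = -2 + (26 - 10*c**2) = 24 - 10*c**2)
-352 + b(-4)*(-1162) = -352 + (24 - 10*(-4)**2)*(-1162) = -352 + (24 - 10*16)*(-1162) = -352 + (24 - 160)*(-1162) = -352 - 136*(-1162) = -352 + 158032 = 157680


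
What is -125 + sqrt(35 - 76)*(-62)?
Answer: -125 - 62*I*sqrt(41) ≈ -125.0 - 396.99*I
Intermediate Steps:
-125 + sqrt(35 - 76)*(-62) = -125 + sqrt(-41)*(-62) = -125 + (I*sqrt(41))*(-62) = -125 - 62*I*sqrt(41)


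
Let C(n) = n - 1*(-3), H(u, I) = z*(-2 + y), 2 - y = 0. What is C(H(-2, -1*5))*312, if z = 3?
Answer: 936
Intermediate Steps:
y = 2 (y = 2 - 1*0 = 2 + 0 = 2)
H(u, I) = 0 (H(u, I) = 3*(-2 + 2) = 3*0 = 0)
C(n) = 3 + n (C(n) = n + 3 = 3 + n)
C(H(-2, -1*5))*312 = (3 + 0)*312 = 3*312 = 936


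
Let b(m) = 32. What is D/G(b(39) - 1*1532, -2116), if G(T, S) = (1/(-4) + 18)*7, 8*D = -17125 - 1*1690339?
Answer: -853732/497 ≈ -1717.8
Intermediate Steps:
D = -213433 (D = (-17125 - 1*1690339)/8 = (-17125 - 1690339)/8 = (⅛)*(-1707464) = -213433)
G(T, S) = 497/4 (G(T, S) = (-¼ + 18)*7 = (71/4)*7 = 497/4)
D/G(b(39) - 1*1532, -2116) = -213433/497/4 = -213433*4/497 = -853732/497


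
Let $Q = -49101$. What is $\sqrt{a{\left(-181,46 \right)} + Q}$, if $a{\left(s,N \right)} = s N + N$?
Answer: $i \sqrt{57381} \approx 239.54 i$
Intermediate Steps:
$a{\left(s,N \right)} = N + N s$ ($a{\left(s,N \right)} = N s + N = N + N s$)
$\sqrt{a{\left(-181,46 \right)} + Q} = \sqrt{46 \left(1 - 181\right) - 49101} = \sqrt{46 \left(-180\right) - 49101} = \sqrt{-8280 - 49101} = \sqrt{-57381} = i \sqrt{57381}$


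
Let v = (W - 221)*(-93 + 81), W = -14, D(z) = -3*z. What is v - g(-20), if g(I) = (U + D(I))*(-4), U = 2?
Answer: 3068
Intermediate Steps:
v = 2820 (v = (-14 - 221)*(-93 + 81) = -235*(-12) = 2820)
g(I) = -8 + 12*I (g(I) = (2 - 3*I)*(-4) = -8 + 12*I)
v - g(-20) = 2820 - (-8 + 12*(-20)) = 2820 - (-8 - 240) = 2820 - 1*(-248) = 2820 + 248 = 3068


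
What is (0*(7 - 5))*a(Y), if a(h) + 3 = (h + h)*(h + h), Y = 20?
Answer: 0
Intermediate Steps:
a(h) = -3 + 4*h² (a(h) = -3 + (h + h)*(h + h) = -3 + (2*h)*(2*h) = -3 + 4*h²)
(0*(7 - 5))*a(Y) = (0*(7 - 5))*(-3 + 4*20²) = (0*2)*(-3 + 4*400) = 0*(-3 + 1600) = 0*1597 = 0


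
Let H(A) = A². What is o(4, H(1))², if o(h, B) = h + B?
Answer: 25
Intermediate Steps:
o(h, B) = B + h
o(4, H(1))² = (1² + 4)² = (1 + 4)² = 5² = 25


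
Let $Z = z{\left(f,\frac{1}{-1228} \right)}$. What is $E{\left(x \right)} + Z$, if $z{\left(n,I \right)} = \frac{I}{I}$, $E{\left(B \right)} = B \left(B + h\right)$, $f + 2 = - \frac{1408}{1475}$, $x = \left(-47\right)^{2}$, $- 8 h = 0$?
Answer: $4879682$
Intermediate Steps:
$h = 0$ ($h = \left(- \frac{1}{8}\right) 0 = 0$)
$x = 2209$
$f = - \frac{4358}{1475}$ ($f = -2 - \frac{1408}{1475} = - \frac{4358}{1475} \approx -2.9546$)
$E{\left(B \right)} = B^{2}$ ($E{\left(B \right)} = B \left(B + 0\right) = B B = B^{2}$)
$z{\left(n,I \right)} = 1$
$Z = 1$
$E{\left(x \right)} + Z = 2209^{2} + 1 = 4879681 + 1 = 4879682$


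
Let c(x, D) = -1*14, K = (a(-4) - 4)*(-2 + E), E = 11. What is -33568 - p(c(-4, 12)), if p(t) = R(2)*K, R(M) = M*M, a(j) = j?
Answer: -33280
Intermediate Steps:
K = -72 (K = (-4 - 4)*(-2 + 11) = -8*9 = -72)
c(x, D) = -14
R(M) = M²
p(t) = -288 (p(t) = 2²*(-72) = 4*(-72) = -288)
-33568 - p(c(-4, 12)) = -33568 - 1*(-288) = -33568 + 288 = -33280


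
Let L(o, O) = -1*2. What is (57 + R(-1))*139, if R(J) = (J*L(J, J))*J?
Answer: 7645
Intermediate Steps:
L(o, O) = -2
R(J) = -2*J² (R(J) = (J*(-2))*J = (-2*J)*J = -2*J²)
(57 + R(-1))*139 = (57 - 2*(-1)²)*139 = (57 - 2*1)*139 = (57 - 2)*139 = 55*139 = 7645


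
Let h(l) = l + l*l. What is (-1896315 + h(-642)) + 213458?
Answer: -1271335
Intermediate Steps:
h(l) = l + l²
(-1896315 + h(-642)) + 213458 = (-1896315 - 642*(1 - 642)) + 213458 = (-1896315 - 642*(-641)) + 213458 = (-1896315 + 411522) + 213458 = -1484793 + 213458 = -1271335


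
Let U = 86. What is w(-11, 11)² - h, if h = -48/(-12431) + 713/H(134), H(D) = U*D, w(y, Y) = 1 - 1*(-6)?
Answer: 7010070901/143254844 ≈ 48.934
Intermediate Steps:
w(y, Y) = 7 (w(y, Y) = 1 + 6 = 7)
H(D) = 86*D
h = 9416455/143254844 (h = -48/(-12431) + 713/((86*134)) = -48*(-1/12431) + 713/11524 = 48/12431 + 713*(1/11524) = 48/12431 + 713/11524 = 9416455/143254844 ≈ 0.065732)
w(-11, 11)² - h = 7² - 1*9416455/143254844 = 49 - 9416455/143254844 = 7010070901/143254844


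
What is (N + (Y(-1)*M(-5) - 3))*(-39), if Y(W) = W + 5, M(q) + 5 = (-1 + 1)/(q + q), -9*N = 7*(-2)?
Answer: 2509/3 ≈ 836.33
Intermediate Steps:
N = 14/9 (N = -7*(-2)/9 = -1/9*(-14) = 14/9 ≈ 1.5556)
M(q) = -5 (M(q) = -5 + (-1 + 1)/(q + q) = -5 + 0/((2*q)) = -5 + 0*(1/(2*q)) = -5 + 0 = -5)
Y(W) = 5 + W
(N + (Y(-1)*M(-5) - 3))*(-39) = (14/9 + ((5 - 1)*(-5) - 3))*(-39) = (14/9 + (4*(-5) - 3))*(-39) = (14/9 + (-20 - 3))*(-39) = (14/9 - 23)*(-39) = -193/9*(-39) = 2509/3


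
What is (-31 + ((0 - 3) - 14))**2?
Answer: 2304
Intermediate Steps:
(-31 + ((0 - 3) - 14))**2 = (-31 + (-3 - 14))**2 = (-31 - 17)**2 = (-48)**2 = 2304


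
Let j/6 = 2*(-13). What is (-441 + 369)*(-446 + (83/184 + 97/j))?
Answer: 9605163/299 ≈ 32124.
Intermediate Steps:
j = -156 (j = 6*(2*(-13)) = 6*(-26) = -156)
(-441 + 369)*(-446 + (83/184 + 97/j)) = (-441 + 369)*(-446 + (83/184 + 97/(-156))) = -72*(-446 + (83*(1/184) + 97*(-1/156))) = -72*(-446 + (83/184 - 97/156)) = -72*(-446 - 1225/7176) = -72*(-3201721/7176) = 9605163/299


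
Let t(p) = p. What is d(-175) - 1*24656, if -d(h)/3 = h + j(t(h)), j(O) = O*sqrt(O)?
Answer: -24131 + 2625*I*sqrt(7) ≈ -24131.0 + 6945.1*I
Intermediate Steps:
j(O) = O**(3/2)
d(h) = -3*h - 3*h**(3/2) (d(h) = -3*(h + h**(3/2)) = -3*h - 3*h**(3/2))
d(-175) - 1*24656 = (-3*(-175) - (-2625)*I*sqrt(7)) - 1*24656 = (525 - (-2625)*I*sqrt(7)) - 24656 = (525 + 2625*I*sqrt(7)) - 24656 = -24131 + 2625*I*sqrt(7)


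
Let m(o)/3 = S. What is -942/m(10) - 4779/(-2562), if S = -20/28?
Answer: 1885057/4270 ≈ 441.47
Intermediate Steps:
S = -5/7 (S = -20*1/28 = -5/7 ≈ -0.71429)
m(o) = -15/7 (m(o) = 3*(-5/7) = -15/7)
-942/m(10) - 4779/(-2562) = -942/(-15/7) - 4779/(-2562) = -942*(-7/15) - 4779*(-1/2562) = 2198/5 + 1593/854 = 1885057/4270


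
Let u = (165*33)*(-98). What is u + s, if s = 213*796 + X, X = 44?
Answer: -364018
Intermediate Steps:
u = -533610 (u = 5445*(-98) = -533610)
s = 169592 (s = 213*796 + 44 = 169548 + 44 = 169592)
u + s = -533610 + 169592 = -364018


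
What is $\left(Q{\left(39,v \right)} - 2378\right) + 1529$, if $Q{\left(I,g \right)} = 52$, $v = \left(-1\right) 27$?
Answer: $-797$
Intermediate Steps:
$v = -27$
$\left(Q{\left(39,v \right)} - 2378\right) + 1529 = \left(52 - 2378\right) + 1529 = -2326 + 1529 = -797$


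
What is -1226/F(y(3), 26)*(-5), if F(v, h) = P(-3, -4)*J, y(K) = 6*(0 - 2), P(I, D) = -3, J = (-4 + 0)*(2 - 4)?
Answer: -3065/12 ≈ -255.42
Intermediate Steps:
J = 8 (J = -4*(-2) = 8)
y(K) = -12 (y(K) = 6*(-2) = -12)
F(v, h) = -24 (F(v, h) = -3*8 = -24)
-1226/F(y(3), 26)*(-5) = -1226/(-24)*(-5) = -1226*(-1/24)*(-5) = (613/12)*(-5) = -3065/12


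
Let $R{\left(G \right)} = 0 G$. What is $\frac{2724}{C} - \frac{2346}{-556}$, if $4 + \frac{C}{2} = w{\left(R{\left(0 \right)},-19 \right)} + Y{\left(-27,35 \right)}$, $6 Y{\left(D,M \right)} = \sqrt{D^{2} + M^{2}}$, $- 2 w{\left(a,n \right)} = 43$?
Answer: $- \frac{322421133}{5964490} - \frac{8172 \sqrt{1954}}{21455} \approx -70.894$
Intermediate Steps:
$R{\left(G \right)} = 0$
$w{\left(a,n \right)} = - \frac{43}{2}$ ($w{\left(a,n \right)} = \left(- \frac{1}{2}\right) 43 = - \frac{43}{2}$)
$Y{\left(D,M \right)} = \frac{\sqrt{D^{2} + M^{2}}}{6}$
$C = -51 + \frac{\sqrt{1954}}{3}$ ($C = -8 + 2 \left(- \frac{43}{2} + \frac{\sqrt{\left(-27\right)^{2} + 35^{2}}}{6}\right) = -8 + 2 \left(- \frac{43}{2} + \frac{\sqrt{729 + 1225}}{6}\right) = -8 + 2 \left(- \frac{43}{2} + \frac{\sqrt{1954}}{6}\right) = -8 - \left(43 - \frac{\sqrt{1954}}{3}\right) = -51 + \frac{\sqrt{1954}}{3} \approx -36.265$)
$\frac{2724}{C} - \frac{2346}{-556} = \frac{2724}{-51 + \frac{\sqrt{1954}}{3}} - \frac{2346}{-556} = \frac{2724}{-51 + \frac{\sqrt{1954}}{3}} - - \frac{1173}{278} = \frac{2724}{-51 + \frac{\sqrt{1954}}{3}} + \frac{1173}{278} = \frac{1173}{278} + \frac{2724}{-51 + \frac{\sqrt{1954}}{3}}$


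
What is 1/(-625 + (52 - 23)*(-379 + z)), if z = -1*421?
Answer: -1/23825 ≈ -4.1973e-5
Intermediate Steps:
z = -421
1/(-625 + (52 - 23)*(-379 + z)) = 1/(-625 + (52 - 23)*(-379 - 421)) = 1/(-625 + 29*(-800)) = 1/(-625 - 23200) = 1/(-23825) = -1/23825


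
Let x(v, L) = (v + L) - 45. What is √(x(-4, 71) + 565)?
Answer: √587 ≈ 24.228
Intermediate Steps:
x(v, L) = -45 + L + v (x(v, L) = (L + v) - 45 = -45 + L + v)
√(x(-4, 71) + 565) = √((-45 + 71 - 4) + 565) = √(22 + 565) = √587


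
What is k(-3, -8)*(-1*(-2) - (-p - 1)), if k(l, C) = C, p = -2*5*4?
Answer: 296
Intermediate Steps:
p = -40 (p = -10*4 = -40)
k(-3, -8)*(-1*(-2) - (-p - 1)) = -8*(-1*(-2) - (-1*(-40) - 1)) = -8*(2 - (40 - 1)) = -8*(2 - 1*39) = -8*(2 - 39) = -8*(-37) = 296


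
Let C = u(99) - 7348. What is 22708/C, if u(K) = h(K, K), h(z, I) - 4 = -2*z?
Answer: -11354/3771 ≈ -3.0109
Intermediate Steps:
h(z, I) = 4 - 2*z
u(K) = 4 - 2*K
C = -7542 (C = (4 - 2*99) - 7348 = (4 - 198) - 7348 = -194 - 7348 = -7542)
22708/C = 22708/(-7542) = 22708*(-1/7542) = -11354/3771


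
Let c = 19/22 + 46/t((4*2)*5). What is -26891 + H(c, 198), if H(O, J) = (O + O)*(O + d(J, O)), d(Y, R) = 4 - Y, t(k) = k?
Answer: -669473191/24200 ≈ -27664.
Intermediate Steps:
c = 443/220 (c = 19/22 + 46/(((4*2)*5)) = 19*(1/22) + 46/((8*5)) = 19/22 + 46/40 = 19/22 + 46*(1/40) = 19/22 + 23/20 = 443/220 ≈ 2.0136)
H(O, J) = 2*O*(4 + O - J) (H(O, J) = (O + O)*(O + (4 - J)) = (2*O)*(4 + O - J) = 2*O*(4 + O - J))
-26891 + H(c, 198) = -26891 + 2*(443/220)*(4 + 443/220 - 1*198) = -26891 + 2*(443/220)*(4 + 443/220 - 198) = -26891 + 2*(443/220)*(-42237/220) = -26891 - 18710991/24200 = -669473191/24200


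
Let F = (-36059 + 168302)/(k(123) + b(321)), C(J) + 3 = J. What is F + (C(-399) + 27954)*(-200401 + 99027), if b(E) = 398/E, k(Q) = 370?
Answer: -332842908345261/119168 ≈ -2.7931e+9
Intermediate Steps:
C(J) = -3 + J
F = 42450003/119168 (F = (-36059 + 168302)/(370 + 398/321) = 132243/(370 + 398*(1/321)) = 132243/(370 + 398/321) = 132243/(119168/321) = 132243*(321/119168) = 42450003/119168 ≈ 356.22)
F + (C(-399) + 27954)*(-200401 + 99027) = 42450003/119168 + ((-3 - 399) + 27954)*(-200401 + 99027) = 42450003/119168 + (-402 + 27954)*(-101374) = 42450003/119168 + 27552*(-101374) = 42450003/119168 - 2793056448 = -332842908345261/119168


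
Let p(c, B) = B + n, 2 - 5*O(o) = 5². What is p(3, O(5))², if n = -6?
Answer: 2809/25 ≈ 112.36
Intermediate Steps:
O(o) = -23/5 (O(o) = ⅖ - ⅕*5² = ⅖ - ⅕*25 = ⅖ - 5 = -23/5)
p(c, B) = -6 + B (p(c, B) = B - 6 = -6 + B)
p(3, O(5))² = (-6 - 23/5)² = (-53/5)² = 2809/25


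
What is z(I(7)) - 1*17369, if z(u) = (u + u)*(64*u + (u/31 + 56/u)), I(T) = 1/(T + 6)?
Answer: -90405453/5239 ≈ -17256.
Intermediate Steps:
I(T) = 1/(6 + T)
z(u) = 2*u*(56/u + 1985*u/31) (z(u) = (2*u)*(64*u + (u*(1/31) + 56/u)) = (2*u)*(64*u + (u/31 + 56/u)) = (2*u)*(64*u + (56/u + u/31)) = (2*u)*(56/u + 1985*u/31) = 2*u*(56/u + 1985*u/31))
z(I(7)) - 1*17369 = (112 + 3970*(1/(6 + 7))**2/31) - 1*17369 = (112 + 3970*(1/13)**2/31) - 17369 = (112 + (3970/31)*(1/169)) - 17369 = (112 + 3970/5239) - 17369 = 590738/5239 - 17369 = -90405453/5239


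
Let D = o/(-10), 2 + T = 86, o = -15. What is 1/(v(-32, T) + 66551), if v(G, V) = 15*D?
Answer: 2/133147 ≈ 1.5021e-5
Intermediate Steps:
T = 84 (T = -2 + 86 = 84)
D = 3/2 (D = -15/(-10) = -15*(-⅒) = 3/2 ≈ 1.5000)
v(G, V) = 45/2 (v(G, V) = 15*(3/2) = 45/2)
1/(v(-32, T) + 66551) = 1/(45/2 + 66551) = 1/(133147/2) = 2/133147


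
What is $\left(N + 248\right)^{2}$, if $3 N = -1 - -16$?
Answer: $64009$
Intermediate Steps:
$N = 5$ ($N = \frac{-1 - -16}{3} = \frac{-1 + 16}{3} = \frac{1}{3} \cdot 15 = 5$)
$\left(N + 248\right)^{2} = \left(5 + 248\right)^{2} = 253^{2} = 64009$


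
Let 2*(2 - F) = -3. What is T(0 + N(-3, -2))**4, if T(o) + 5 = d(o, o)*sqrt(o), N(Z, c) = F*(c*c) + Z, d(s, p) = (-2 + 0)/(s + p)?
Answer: (55 + sqrt(11))**4/14641 ≈ 789.95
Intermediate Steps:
F = 7/2 (F = 2 - 1/2*(-3) = 2 + 3/2 = 7/2 ≈ 3.5000)
d(s, p) = -2/(p + s)
N(Z, c) = Z + 7*c**2/2 (N(Z, c) = 7*(c*c)/2 + Z = 7*c**2/2 + Z = Z + 7*c**2/2)
T(o) = -5 - 1/sqrt(o) (T(o) = -5 + (-2/(o + o))*sqrt(o) = -5 + (-2*1/(2*o))*sqrt(o) = -5 + (-1/o)*sqrt(o) = -5 - 1/sqrt(o))
T(0 + N(-3, -2))**4 = (-5 - 1/sqrt(0 + (-3 + (7/2)*(-2)**2)))**4 = (-5 - 1/sqrt(0 + (-3 + (7/2)*4)))**4 = (-5 - 1/sqrt(0 + (-3 + 14)))**4 = (-5 - 1/sqrt(0 + 11))**4 = (-5 - 1/sqrt(11))**4 = (-5 - sqrt(11)/11)**4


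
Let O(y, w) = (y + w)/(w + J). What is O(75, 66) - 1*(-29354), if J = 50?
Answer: 3405205/116 ≈ 29355.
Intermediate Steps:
O(y, w) = (w + y)/(50 + w) (O(y, w) = (y + w)/(w + 50) = (w + y)/(50 + w))
O(75, 66) - 1*(-29354) = (66 + 75)/(50 + 66) - 1*(-29354) = 141/116 + 29354 = 3405205/116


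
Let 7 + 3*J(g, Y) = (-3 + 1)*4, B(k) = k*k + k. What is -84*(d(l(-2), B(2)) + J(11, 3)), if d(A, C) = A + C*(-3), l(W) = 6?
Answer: 1428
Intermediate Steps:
B(k) = k + k² (B(k) = k² + k = k + k²)
J(g, Y) = -5 (J(g, Y) = -7/3 + ((-3 + 1)*4)/3 = -7/3 + (-2*4)/3 = -7/3 + (⅓)*(-8) = -7/3 - 8/3 = -5)
d(A, C) = A - 3*C
-84*(d(l(-2), B(2)) + J(11, 3)) = -84*((6 - 6*(1 + 2)) - 5) = -84*((6 - 6*3) - 5) = -84*((6 - 3*6) - 5) = -84*((6 - 18) - 5) = -84*(-12 - 5) = -84*(-17) = 1428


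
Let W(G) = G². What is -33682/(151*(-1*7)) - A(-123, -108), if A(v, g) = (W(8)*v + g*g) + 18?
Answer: -3993488/1057 ≈ -3778.1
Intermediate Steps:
A(v, g) = 18 + g² + 64*v (A(v, g) = (8²*v + g*g) + 18 = (64*v + g²) + 18 = (g² + 64*v) + 18 = 18 + g² + 64*v)
-33682/(151*(-1*7)) - A(-123, -108) = -33682/(151*(-1*7)) - (18 + (-108)² + 64*(-123)) = -33682/(151*(-7)) - (18 + 11664 - 7872) = -33682/(-1057) - 1*3810 = -33682*(-1/1057) - 3810 = 33682/1057 - 3810 = -3993488/1057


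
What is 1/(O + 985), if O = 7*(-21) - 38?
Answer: 1/800 ≈ 0.0012500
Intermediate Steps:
O = -185 (O = -147 - 38 = -185)
1/(O + 985) = 1/(-185 + 985) = 1/800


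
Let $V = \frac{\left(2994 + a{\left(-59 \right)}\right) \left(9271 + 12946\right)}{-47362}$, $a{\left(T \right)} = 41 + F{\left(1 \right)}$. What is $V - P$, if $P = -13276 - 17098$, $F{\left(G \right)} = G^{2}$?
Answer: $\frac{685561288}{23681} \approx 28950.0$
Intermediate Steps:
$a{\left(T \right)} = 42$ ($a{\left(T \right)} = 41 + 1^{2} = 41 + 1 = 42$)
$P = -30374$ ($P = -13276 - 17098 = -30374$)
$V = - \frac{33725406}{23681}$ ($V = \frac{\left(2994 + 42\right) \left(9271 + 12946\right)}{-47362} = 3036 \cdot 22217 \left(- \frac{1}{47362}\right) = 67450812 \left(- \frac{1}{47362}\right) = - \frac{33725406}{23681} \approx -1424.2$)
$V - P = - \frac{33725406}{23681} - -30374 = - \frac{33725406}{23681} + 30374 = \frac{685561288}{23681}$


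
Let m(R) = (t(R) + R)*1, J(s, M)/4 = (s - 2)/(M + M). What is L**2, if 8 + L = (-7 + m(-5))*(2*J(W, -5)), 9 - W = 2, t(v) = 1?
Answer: 1296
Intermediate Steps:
W = 7 (W = 9 - 1*2 = 9 - 2 = 7)
J(s, M) = 2*(-2 + s)/M (J(s, M) = 4*((s - 2)/(M + M)) = 4*((-2 + s)/((2*M))) = 4*((-2 + s)*(1/(2*M))) = 4*((-2 + s)/(2*M)) = 2*(-2 + s)/M)
m(R) = 1 + R (m(R) = (1 + R)*1 = 1 + R)
L = 36 (L = -8 + (-7 + (1 - 5))*(2*(2*(-2 + 7)/(-5))) = -8 + (-7 - 4)*(2*(2*(-1/5)*5)) = -8 - 22*(-2) = -8 - 11*(-4) = -8 + 44 = 36)
L**2 = 36**2 = 1296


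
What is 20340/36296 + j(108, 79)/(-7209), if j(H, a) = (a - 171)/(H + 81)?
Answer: 6929152393/12363334074 ≈ 0.56046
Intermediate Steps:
j(H, a) = (-171 + a)/(81 + H)
20340/36296 + j(108, 79)/(-7209) = 20340/36296 + ((-171 + 79)/(81 + 108))/(-7209) = 20340*(1/36296) + (-92/189)*(-1/7209) = 5085/9074 + ((1/189)*(-92))*(-1/7209) = 5085/9074 - 92/189*(-1/7209) = 5085/9074 + 92/1362501 = 6929152393/12363334074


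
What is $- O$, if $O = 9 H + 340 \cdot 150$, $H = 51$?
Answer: $-51459$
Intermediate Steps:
$O = 51459$ ($O = 9 \cdot 51 + 340 \cdot 150 = 459 + 51000 = 51459$)
$- O = \left(-1\right) 51459 = -51459$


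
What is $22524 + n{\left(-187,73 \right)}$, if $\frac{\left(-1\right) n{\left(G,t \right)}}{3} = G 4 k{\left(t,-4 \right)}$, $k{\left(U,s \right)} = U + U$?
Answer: $350148$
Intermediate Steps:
$k{\left(U,s \right)} = 2 U$
$n{\left(G,t \right)} = - 24 G t$ ($n{\left(G,t \right)} = - 3 G 4 \cdot 2 t = - 3 \cdot 4 G 2 t = - 3 \cdot 8 G t = - 24 G t$)
$22524 + n{\left(-187,73 \right)} = 22524 - \left(-4488\right) 73 = 22524 + 327624 = 350148$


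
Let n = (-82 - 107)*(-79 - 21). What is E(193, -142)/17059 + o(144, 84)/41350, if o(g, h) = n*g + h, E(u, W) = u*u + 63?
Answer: 23986029278/352694825 ≈ 68.008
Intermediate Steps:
n = 18900 (n = -189*(-100) = 18900)
E(u, W) = 63 + u² (E(u, W) = u² + 63 = 63 + u²)
o(g, h) = h + 18900*g (o(g, h) = 18900*g + h = h + 18900*g)
E(193, -142)/17059 + o(144, 84)/41350 = (63 + 193²)/17059 + (84 + 18900*144)/41350 = (63 + 37249)*(1/17059) + (84 + 2721600)*(1/41350) = 37312*(1/17059) + 2721684*(1/41350) = 37312/17059 + 1360842/20675 = 23986029278/352694825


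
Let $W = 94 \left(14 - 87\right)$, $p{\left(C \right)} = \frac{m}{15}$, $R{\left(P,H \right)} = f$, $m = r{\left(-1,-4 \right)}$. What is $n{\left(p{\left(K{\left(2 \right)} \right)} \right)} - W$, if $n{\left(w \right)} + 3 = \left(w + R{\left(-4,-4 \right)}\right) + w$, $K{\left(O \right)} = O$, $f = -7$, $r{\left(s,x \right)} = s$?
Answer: $\frac{102778}{15} \approx 6851.9$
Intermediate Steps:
$m = -1$
$R{\left(P,H \right)} = -7$
$p{\left(C \right)} = - \frac{1}{15}$
$n{\left(w \right)} = -10 + 2 w$ ($n{\left(w \right)} = -3 + \left(\left(w - 7\right) + w\right) = -3 + \left(\left(-7 + w\right) + w\right) = -3 + \left(-7 + 2 w\right) = -10 + 2 w$)
$W = -6862$ ($W = 94 \left(-73\right) = -6862$)
$n{\left(p{\left(K{\left(2 \right)} \right)} \right)} - W = \left(-10 + 2 \left(- \frac{1}{15}\right)\right) - -6862 = \left(-10 - \frac{2}{15}\right) + 6862 = - \frac{152}{15} + 6862 = \frac{102778}{15}$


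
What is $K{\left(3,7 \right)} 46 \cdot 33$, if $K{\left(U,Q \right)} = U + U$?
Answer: $9108$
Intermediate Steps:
$K{\left(U,Q \right)} = 2 U$
$K{\left(3,7 \right)} 46 \cdot 33 = 2 \cdot 3 \cdot 46 \cdot 33 = 6 \cdot 46 \cdot 33 = 276 \cdot 33 = 9108$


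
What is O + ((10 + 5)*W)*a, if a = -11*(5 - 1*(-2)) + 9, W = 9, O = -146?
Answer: -9326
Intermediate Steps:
a = -68 (a = -11*(5 + 2) + 9 = -11*7 + 9 = -77 + 9 = -68)
O + ((10 + 5)*W)*a = -146 + ((10 + 5)*9)*(-68) = -146 + (15*9)*(-68) = -146 + 135*(-68) = -146 - 9180 = -9326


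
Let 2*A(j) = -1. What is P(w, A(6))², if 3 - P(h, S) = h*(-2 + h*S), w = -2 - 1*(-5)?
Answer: 729/4 ≈ 182.25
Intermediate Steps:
w = 3 (w = -2 + 5 = 3)
A(j) = -½ (A(j) = (½)*(-1) = -½)
P(h, S) = 3 - h*(-2 + S*h) (P(h, S) = 3 - h*(-2 + h*S) = 3 - h*(-2 + S*h))
P(w, A(6))² = (3 + 2*3 - 1*(-½)*3²)² = (3 + 6 - 1*(-½)*9)² = (3 + 6 + 9/2)² = (27/2)² = 729/4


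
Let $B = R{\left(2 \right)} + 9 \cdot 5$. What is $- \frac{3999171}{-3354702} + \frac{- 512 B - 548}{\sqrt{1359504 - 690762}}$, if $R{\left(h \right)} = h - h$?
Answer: $\frac{1333057}{1118234} - \frac{11794 \sqrt{668742}}{334371} \approx -27.652$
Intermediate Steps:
$R{\left(h \right)} = 0$
$B = 45$ ($B = 0 + 9 \cdot 5 = 0 + 45 = 45$)
$- \frac{3999171}{-3354702} + \frac{- 512 B - 548}{\sqrt{1359504 - 690762}} = - \frac{3999171}{-3354702} + \frac{\left(-512\right) 45 - 548}{\sqrt{1359504 - 690762}} = \left(-3999171\right) \left(- \frac{1}{3354702}\right) + \frac{-23040 - 548}{\sqrt{668742}} = \frac{1333057}{1118234} - 23588 \frac{\sqrt{668742}}{668742} = \frac{1333057}{1118234} - \frac{11794 \sqrt{668742}}{334371}$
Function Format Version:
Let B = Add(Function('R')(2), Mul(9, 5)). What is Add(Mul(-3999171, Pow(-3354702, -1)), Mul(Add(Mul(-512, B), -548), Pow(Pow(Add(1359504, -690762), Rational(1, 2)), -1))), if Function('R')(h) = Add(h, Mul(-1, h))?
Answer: Add(Rational(1333057, 1118234), Mul(Rational(-11794, 334371), Pow(668742, Rational(1, 2)))) ≈ -27.652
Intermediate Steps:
Function('R')(h) = 0
B = 45 (B = Add(0, Mul(9, 5)) = Add(0, 45) = 45)
Add(Mul(-3999171, Pow(-3354702, -1)), Mul(Add(Mul(-512, B), -548), Pow(Pow(Add(1359504, -690762), Rational(1, 2)), -1))) = Add(Mul(-3999171, Pow(-3354702, -1)), Mul(Add(Mul(-512, 45), -548), Pow(Pow(Add(1359504, -690762), Rational(1, 2)), -1))) = Add(Mul(-3999171, Rational(-1, 3354702)), Mul(Add(-23040, -548), Pow(Pow(668742, Rational(1, 2)), -1))) = Add(Rational(1333057, 1118234), Mul(-23588, Mul(Rational(1, 668742), Pow(668742, Rational(1, 2))))) = Add(Rational(1333057, 1118234), Mul(Rational(-11794, 334371), Pow(668742, Rational(1, 2))))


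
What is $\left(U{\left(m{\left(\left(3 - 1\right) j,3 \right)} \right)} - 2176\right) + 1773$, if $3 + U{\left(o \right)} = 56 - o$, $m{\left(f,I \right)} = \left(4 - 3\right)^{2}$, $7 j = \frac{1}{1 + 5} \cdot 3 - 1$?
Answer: $-351$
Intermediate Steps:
$j = - \frac{1}{14}$ ($j = \frac{\frac{1}{1 + 5} \cdot 3 - 1}{7} = \frac{\frac{1}{6} \cdot 3 - 1}{7} = \frac{\frac{1}{2} - 1}{7} = \frac{1}{7} \left(- \frac{1}{2}\right) = - \frac{1}{14} \approx -0.071429$)
$m{\left(f,I \right)} = 1$ ($m{\left(f,I \right)} = 1^{2} = 1$)
$U{\left(o \right)} = 53 - o$ ($U{\left(o \right)} = -3 - \left(-56 + o\right) = 53 - o$)
$\left(U{\left(m{\left(\left(3 - 1\right) j,3 \right)} \right)} - 2176\right) + 1773 = \left(\left(53 - 1\right) - 2176\right) + 1773 = \left(52 - 2176\right) + 1773 = -2124 + 1773 = -351$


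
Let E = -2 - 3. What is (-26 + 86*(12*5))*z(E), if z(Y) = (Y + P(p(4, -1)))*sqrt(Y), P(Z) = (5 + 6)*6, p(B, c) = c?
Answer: 313174*I*sqrt(5) ≈ 7.0028e+5*I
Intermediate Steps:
P(Z) = 66 (P(Z) = 11*6 = 66)
E = -5
z(Y) = sqrt(Y)*(66 + Y) (z(Y) = (Y + 66)*sqrt(Y) = (66 + Y)*sqrt(Y) = sqrt(Y)*(66 + Y))
(-26 + 86*(12*5))*z(E) = (-26 + 86*(12*5))*(sqrt(-5)*(66 - 5)) = (-26 + 86*60)*((I*sqrt(5))*61) = (-26 + 5160)*(61*I*sqrt(5)) = 5134*(61*I*sqrt(5)) = 313174*I*sqrt(5)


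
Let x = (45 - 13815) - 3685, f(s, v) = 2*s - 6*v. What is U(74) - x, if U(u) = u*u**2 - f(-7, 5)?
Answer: 422723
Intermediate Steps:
f(s, v) = -6*v + 2*s
U(u) = 44 + u**3 (U(u) = u*u**2 - (-6*5 + 2*(-7)) = u**3 - (-30 - 14) = u**3 - 1*(-44) = u**3 + 44 = 44 + u**3)
x = -17455 (x = -13770 - 3685 = -17455)
U(74) - x = (44 + 74**3) - 1*(-17455) = (44 + 405224) + 17455 = 405268 + 17455 = 422723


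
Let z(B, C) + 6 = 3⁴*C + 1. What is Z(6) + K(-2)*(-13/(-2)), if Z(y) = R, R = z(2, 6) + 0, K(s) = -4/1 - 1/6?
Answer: 5447/12 ≈ 453.92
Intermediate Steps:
K(s) = -25/6 (K(s) = -4*1 - 1*⅙ = -4 - ⅙ = -25/6)
z(B, C) = -5 + 81*C (z(B, C) = -6 + (3⁴*C + 1) = -6 + (81*C + 1) = -6 + (1 + 81*C) = -5 + 81*C)
R = 481 (R = (-5 + 81*6) + 0 = (-5 + 486) + 0 = 481 + 0 = 481)
Z(y) = 481
Z(6) + K(-2)*(-13/(-2)) = 481 - (-325)/(6*(-2)) = 481 - (-325)*(-1)/(6*2) = 481 - 25/6*13/2 = 481 - 325/12 = 5447/12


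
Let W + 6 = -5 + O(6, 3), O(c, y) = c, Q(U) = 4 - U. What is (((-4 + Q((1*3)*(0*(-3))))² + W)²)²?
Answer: 625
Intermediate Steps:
W = -5 (W = -6 + (-5 + 6) = -6 + 1 = -5)
(((-4 + Q((1*3)*(0*(-3))))² + W)²)² = (((-4 + (4 - 1*3*0*(-3)))² - 5)²)² = (((-4 + (4 - 3*0))² - 5)²)² = (((-4 + (4 - 1*0))² - 5)²)² = (((-4 + (4 + 0))² - 5)²)² = (((-4 + 4)² - 5)²)² = ((0² - 5)²)² = ((0 - 5)²)² = ((-5)²)² = 25² = 625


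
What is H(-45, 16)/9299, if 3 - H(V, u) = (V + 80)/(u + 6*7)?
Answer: 139/539342 ≈ 0.00025772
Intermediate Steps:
H(V, u) = 3 - (80 + V)/(42 + u) (H(V, u) = 3 - (V + 80)/(u + 6*7) = 3 - (80 + V)/(u + 42) = 3 - (80 + V)/(42 + u))
H(-45, 16)/9299 = ((46 - 1*(-45) + 3*16)/(42 + 16))/9299 = ((46 + 45 + 48)/58)*(1/9299) = ((1/58)*139)*(1/9299) = (139/58)*(1/9299) = 139/539342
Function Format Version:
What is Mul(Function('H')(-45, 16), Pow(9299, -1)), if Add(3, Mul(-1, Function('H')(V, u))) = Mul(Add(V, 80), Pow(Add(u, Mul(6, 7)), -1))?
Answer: Rational(139, 539342) ≈ 0.00025772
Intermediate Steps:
Function('H')(V, u) = Add(3, Mul(-1, Pow(Add(42, u), -1), Add(80, V))) (Function('H')(V, u) = Add(3, Mul(-1, Mul(Add(V, 80), Pow(Add(u, Mul(6, 7)), -1)))) = Add(3, Mul(-1, Mul(Add(80, V), Pow(Add(u, 42), -1)))) = Add(3, Mul(-1, Mul(Add(80, V), Pow(Add(42, u), -1)))) = Add(3, Mul(-1, Mul(Pow(Add(42, u), -1), Add(80, V)))) = Add(3, Mul(-1, Pow(Add(42, u), -1), Add(80, V))))
Mul(Function('H')(-45, 16), Pow(9299, -1)) = Mul(Mul(Pow(Add(42, 16), -1), Add(46, Mul(-1, -45), Mul(3, 16))), Pow(9299, -1)) = Mul(Mul(Pow(58, -1), Add(46, 45, 48)), Rational(1, 9299)) = Mul(Mul(Rational(1, 58), 139), Rational(1, 9299)) = Mul(Rational(139, 58), Rational(1, 9299)) = Rational(139, 539342)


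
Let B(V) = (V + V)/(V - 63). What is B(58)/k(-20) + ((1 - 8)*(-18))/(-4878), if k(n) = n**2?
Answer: -11359/135500 ≈ -0.083830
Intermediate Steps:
B(V) = 2*V/(-63 + V) (B(V) = (2*V)/(-63 + V) = 2*V/(-63 + V))
B(58)/k(-20) + ((1 - 8)*(-18))/(-4878) = (2*58/(-63 + 58))/((-20)**2) + ((1 - 8)*(-18))/(-4878) = (2*58/(-5))/400 - 7*(-18)*(-1/4878) = (2*58*(-1/5))*(1/400) + 126*(-1/4878) = -116/5*1/400 - 7/271 = -29/500 - 7/271 = -11359/135500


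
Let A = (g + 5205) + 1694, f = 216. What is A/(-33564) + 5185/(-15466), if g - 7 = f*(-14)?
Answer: -9752848/21629201 ≈ -0.45091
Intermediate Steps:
g = -3017 (g = 7 + 216*(-14) = 7 - 3024 = -3017)
A = 3882 (A = (-3017 + 5205) + 1694 = 2188 + 1694 = 3882)
A/(-33564) + 5185/(-15466) = 3882/(-33564) + 5185/(-15466) = 3882*(-1/33564) + 5185*(-1/15466) = -647/5594 - 5185/15466 = -9752848/21629201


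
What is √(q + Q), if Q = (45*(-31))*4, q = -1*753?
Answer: I*√6333 ≈ 79.58*I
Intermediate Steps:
q = -753
Q = -5580 (Q = -1395*4 = -5580)
√(q + Q) = √(-753 - 5580) = √(-6333) = I*√6333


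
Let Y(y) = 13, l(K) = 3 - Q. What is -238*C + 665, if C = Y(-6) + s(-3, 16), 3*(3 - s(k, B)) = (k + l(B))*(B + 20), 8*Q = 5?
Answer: -4928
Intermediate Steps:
Q = 5/8 (Q = (1/8)*5 = 5/8 ≈ 0.62500)
l(K) = 19/8 (l(K) = 3 - 1*5/8 = 3 - 5/8 = 19/8)
s(k, B) = 3 - (20 + B)*(19/8 + k)/3 (s(k, B) = 3 - (k + 19/8)*(B + 20)/3 = 3 - (19/8 + k)*(20 + B)/3 = 3 - (20 + B)*(19/8 + k)/3)
C = 47/2 (C = 13 + (-77/6 - 20/3*(-3) - 19/24*16 - 1/3*16*(-3)) = 13 + (-77/6 + 20 - 38/3 + 16) = 13 + 21/2 = 47/2 ≈ 23.500)
-238*C + 665 = -238*47/2 + 665 = -5593 + 665 = -4928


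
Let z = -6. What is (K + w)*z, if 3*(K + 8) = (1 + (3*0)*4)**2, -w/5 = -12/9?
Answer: 6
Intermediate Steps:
w = 20/3 (w = -(-60)/9 = -5*(-4/3) = 20/3 ≈ 6.6667)
K = -23/3 (K = -8 + (1 + (3*0)*4)**2/3 = -8 + (1 + 0*4)**2/3 = -8 + (1 + 0)**2/3 = -8 + (1/3)*1**2 = -8 + (1/3)*1 = -8 + 1/3 = -23/3 ≈ -7.6667)
(K + w)*z = (-23/3 + 20/3)*(-6) = -1*(-6) = 6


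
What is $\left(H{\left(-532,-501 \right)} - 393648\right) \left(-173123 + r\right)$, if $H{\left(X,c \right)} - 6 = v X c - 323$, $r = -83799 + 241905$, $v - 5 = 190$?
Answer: $-774573481175$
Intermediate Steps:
$v = 195$ ($v = 5 + 190 = 195$)
$r = 158106$
$H{\left(X,c \right)} = -317 + 195 X c$ ($H{\left(X,c \right)} = 6 + \left(195 X c - 323\right) = 6 + \left(-323 + 195 X c\right) = -317 + 195 X c$)
$\left(H{\left(-532,-501 \right)} - 393648\right) \left(-173123 + r\right) = \left(\left(-317 + 195 \left(-532\right) \left(-501\right)\right) - 393648\right) \left(-173123 + 158106\right) = \left(\left(-317 + 51973740\right) - 393648\right) \left(-15017\right) = \left(51973423 - 393648\right) \left(-15017\right) = 51579775 \left(-15017\right) = -774573481175$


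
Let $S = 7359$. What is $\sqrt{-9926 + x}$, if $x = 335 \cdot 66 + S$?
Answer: $\sqrt{19543} \approx 139.8$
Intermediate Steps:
$x = 29469$ ($x = 335 \cdot 66 + 7359 = 22110 + 7359 = 29469$)
$\sqrt{-9926 + x} = \sqrt{-9926 + 29469} = \sqrt{19543}$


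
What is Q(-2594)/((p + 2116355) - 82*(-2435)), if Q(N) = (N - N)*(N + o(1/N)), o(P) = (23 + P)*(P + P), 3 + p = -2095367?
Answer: 0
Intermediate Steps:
p = -2095370 (p = -3 - 2095367 = -2095370)
o(P) = 2*P*(23 + P) (o(P) = (23 + P)*(2*P) = 2*P*(23 + P))
Q(N) = 0 (Q(N) = (N - N)*(N + 2*(23 + 1/N)/N) = 0*(N + 2*(23 + 1/N)/N) = 0)
Q(-2594)/((p + 2116355) - 82*(-2435)) = 0/((-2095370 + 2116355) - 82*(-2435)) = 0/(20985 + 199670) = 0/220655 = 0*(1/220655) = 0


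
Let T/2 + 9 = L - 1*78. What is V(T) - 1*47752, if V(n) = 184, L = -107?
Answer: -47568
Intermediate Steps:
T = -388 (T = -18 + 2*(-107 - 1*78) = -18 + 2*(-107 - 78) = -18 + 2*(-185) = -18 - 370 = -388)
V(T) - 1*47752 = 184 - 1*47752 = 184 - 47752 = -47568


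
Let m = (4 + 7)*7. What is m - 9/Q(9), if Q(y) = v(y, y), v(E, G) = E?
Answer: 76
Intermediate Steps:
Q(y) = y
m = 77 (m = 11*7 = 77)
m - 9/Q(9) = 77 - 9/9 = 77 - 9*1/9 = 77 - 1 = 76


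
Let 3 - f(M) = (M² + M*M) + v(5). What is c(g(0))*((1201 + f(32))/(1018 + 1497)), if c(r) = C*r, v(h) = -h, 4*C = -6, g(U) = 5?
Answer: 2517/1006 ≈ 2.5020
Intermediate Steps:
C = -3/2 (C = (¼)*(-6) = -3/2 ≈ -1.5000)
c(r) = -3*r/2
f(M) = 8 - 2*M² (f(M) = 3 - ((M² + M*M) - 1*5) = 3 - ((M² + M²) - 5) = 3 - (2*M² - 5) = 3 - (-5 + 2*M²) = 3 + (5 - 2*M²) = 8 - 2*M²)
c(g(0))*((1201 + f(32))/(1018 + 1497)) = (-3/2*5)*((1201 + (8 - 2*32²))/(1018 + 1497)) = -15*(1201 + (8 - 2*1024))/(2*2515) = -15*(1201 + (8 - 2048))/(2*2515) = -15*(1201 - 2040)/(2*2515) = -(-12585)/(2*2515) = -15/2*(-839/2515) = 2517/1006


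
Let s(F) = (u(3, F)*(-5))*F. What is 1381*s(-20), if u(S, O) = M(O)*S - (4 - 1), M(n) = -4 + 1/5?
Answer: -1988640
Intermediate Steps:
M(n) = -19/5 (M(n) = -4 + ⅕ = -19/5)
u(S, O) = -3 - 19*S/5 (u(S, O) = -19*S/5 - (4 - 1) = -19*S/5 - 1*3 = -19*S/5 - 3 = -3 - 19*S/5)
s(F) = 72*F (s(F) = ((-3 - 19/5*3)*(-5))*F = ((-3 - 57/5)*(-5))*F = (-72/5*(-5))*F = 72*F)
1381*s(-20) = 1381*(72*(-20)) = 1381*(-1440) = -1988640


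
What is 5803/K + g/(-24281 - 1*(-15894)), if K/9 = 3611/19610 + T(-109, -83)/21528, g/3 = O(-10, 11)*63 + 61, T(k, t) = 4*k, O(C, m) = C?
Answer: 142692276432091/36267300236 ≈ 3934.5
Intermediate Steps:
g = -1707 (g = 3*(-10*63 + 61) = 3*(-630 + 61) = 3*(-569) = -1707)
K = 4324228/2931695 (K = 9*(3611/19610 + (4*(-109))/21528) = 9*(3611*(1/19610) - 436*1/21528) = 9*(3611/19610 - 109/5382) = 9*(4324228/26385255) = 4324228/2931695 ≈ 1.4750)
5803/K + g/(-24281 - 1*(-15894)) = 5803/(4324228/2931695) - 1707/(-24281 - 1*(-15894)) = 5803*(2931695/4324228) - 1707/(-24281 + 15894) = 17012626085/4324228 - 1707/(-8387) = 17012626085/4324228 - 1707*(-1/8387) = 17012626085/4324228 + 1707/8387 = 142692276432091/36267300236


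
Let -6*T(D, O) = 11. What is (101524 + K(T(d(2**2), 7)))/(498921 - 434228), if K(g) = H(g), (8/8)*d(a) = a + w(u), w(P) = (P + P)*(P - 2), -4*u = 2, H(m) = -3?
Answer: 101521/64693 ≈ 1.5693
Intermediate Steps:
u = -1/2 (u = -1/4*2 = -1/2 ≈ -0.50000)
w(P) = 2*P*(-2 + P) (w(P) = (2*P)*(-2 + P) = 2*P*(-2 + P))
d(a) = 5/2 + a (d(a) = a + 2*(-1/2)*(-2 - 1/2) = a + 2*(-1/2)*(-5/2) = a + 5/2 = 5/2 + a)
T(D, O) = -11/6 (T(D, O) = -1/6*11 = -11/6)
K(g) = -3
(101524 + K(T(d(2**2), 7)))/(498921 - 434228) = (101524 - 3)/(498921 - 434228) = 101521/64693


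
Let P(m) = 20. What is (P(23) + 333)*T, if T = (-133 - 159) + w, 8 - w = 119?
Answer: -142259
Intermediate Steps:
w = -111 (w = 8 - 1*119 = 8 - 119 = -111)
T = -403 (T = (-133 - 159) - 111 = -292 - 111 = -403)
(P(23) + 333)*T = (20 + 333)*(-403) = 353*(-403) = -142259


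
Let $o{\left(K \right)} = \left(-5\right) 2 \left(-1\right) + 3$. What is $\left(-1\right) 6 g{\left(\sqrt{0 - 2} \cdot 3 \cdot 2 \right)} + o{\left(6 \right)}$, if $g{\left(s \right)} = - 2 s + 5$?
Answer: $-17 + 72 i \sqrt{2} \approx -17.0 + 101.82 i$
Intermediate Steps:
$o{\left(K \right)} = 13$ ($o{\left(K \right)} = \left(-10\right) \left(-1\right) + 3 = 10 + 3 = 13$)
$g{\left(s \right)} = 5 - 2 s$
$\left(-1\right) 6 g{\left(\sqrt{0 - 2} \cdot 3 \cdot 2 \right)} + o{\left(6 \right)} = \left(-1\right) 6 \left(5 - 2 \sqrt{0 - 2} \cdot 3 \cdot 2\right) + 13 = - 6 \left(5 - 2 \sqrt{-2} \cdot 3 \cdot 2\right) + 13 = - 6 \left(5 - 2 i \sqrt{2} \cdot 3 \cdot 2\right) + 13 = - 6 \left(5 - 2 \cdot 3 i \sqrt{2} \cdot 2\right) + 13 = - 6 \left(5 - 2 \cdot 6 i \sqrt{2}\right) + 13 = - 6 \left(5 - 12 i \sqrt{2}\right) + 13 = \left(-30 + 72 i \sqrt{2}\right) + 13 = -17 + 72 i \sqrt{2}$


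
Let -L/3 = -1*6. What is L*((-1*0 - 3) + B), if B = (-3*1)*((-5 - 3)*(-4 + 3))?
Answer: -486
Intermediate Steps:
L = 18 (L = -(-3)*6 = -3*(-6) = 18)
B = -24 (B = -(-24)*(-1) = -3*8 = -24)
L*((-1*0 - 3) + B) = 18*((-1*0 - 3) - 24) = 18*((0 - 3) - 24) = 18*(-3 - 24) = 18*(-27) = -486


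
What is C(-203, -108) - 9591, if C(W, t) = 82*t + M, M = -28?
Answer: -18475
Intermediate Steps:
C(W, t) = -28 + 82*t (C(W, t) = 82*t - 28 = -28 + 82*t)
C(-203, -108) - 9591 = (-28 + 82*(-108)) - 9591 = (-28 - 8856) - 9591 = -8884 - 9591 = -18475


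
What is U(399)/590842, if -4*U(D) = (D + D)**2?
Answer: -3249/12058 ≈ -0.26945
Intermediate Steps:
U(D) = -D**2 (U(D) = -(D + D)**2/4 = -4*D**2/4 = -D**2)
U(399)/590842 = -1*399**2/590842 = -1*159201*(1/590842) = -159201*1/590842 = -3249/12058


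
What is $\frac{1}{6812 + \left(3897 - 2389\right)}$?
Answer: $\frac{1}{8320} \approx 0.00012019$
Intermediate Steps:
$\frac{1}{6812 + \left(3897 - 2389\right)} = \frac{1}{6812 + 1508} = \frac{1}{8320}$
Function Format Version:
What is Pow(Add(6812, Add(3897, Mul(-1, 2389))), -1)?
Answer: Rational(1, 8320) ≈ 0.00012019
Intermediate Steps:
Pow(Add(6812, Add(3897, Mul(-1, 2389))), -1) = Pow(Add(6812, Add(3897, -2389)), -1) = Pow(Add(6812, 1508), -1) = Pow(8320, -1) = Rational(1, 8320)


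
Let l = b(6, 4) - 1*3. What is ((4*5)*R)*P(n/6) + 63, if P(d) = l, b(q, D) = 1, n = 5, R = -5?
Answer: 263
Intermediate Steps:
l = -2 (l = 1 - 1*3 = 1 - 3 = -2)
P(d) = -2
((4*5)*R)*P(n/6) + 63 = ((4*5)*(-5))*(-2) + 63 = (20*(-5))*(-2) + 63 = -100*(-2) + 63 = 200 + 63 = 263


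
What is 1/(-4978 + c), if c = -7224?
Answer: -1/12202 ≈ -8.1954e-5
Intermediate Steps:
1/(-4978 + c) = 1/(-4978 - 7224) = 1/(-12202) = -1/12202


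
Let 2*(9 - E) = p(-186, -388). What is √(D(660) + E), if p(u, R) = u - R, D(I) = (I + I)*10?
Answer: 2*√3277 ≈ 114.49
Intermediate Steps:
D(I) = 20*I (D(I) = (2*I)*10 = 20*I)
E = -92 (E = 9 - (-186 - 1*(-388))/2 = 9 - (-186 + 388)/2 = 9 - ½*202 = 9 - 101 = -92)
√(D(660) + E) = √(20*660 - 92) = √(13200 - 92) = √13108 = 2*√3277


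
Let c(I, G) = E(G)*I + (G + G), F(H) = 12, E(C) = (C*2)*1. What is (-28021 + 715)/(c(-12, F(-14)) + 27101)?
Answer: -27306/26837 ≈ -1.0175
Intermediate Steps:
E(C) = 2*C (E(C) = (2*C)*1 = 2*C)
c(I, G) = 2*G + 2*G*I (c(I, G) = (2*G)*I + (G + G) = 2*G*I + 2*G = 2*G + 2*G*I)
(-28021 + 715)/(c(-12, F(-14)) + 27101) = (-28021 + 715)/(2*12*(1 - 12) + 27101) = -27306/(2*12*(-11) + 27101) = -27306/(-264 + 27101) = -27306/26837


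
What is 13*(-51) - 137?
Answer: -800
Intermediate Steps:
13*(-51) - 137 = -663 - 137 = -800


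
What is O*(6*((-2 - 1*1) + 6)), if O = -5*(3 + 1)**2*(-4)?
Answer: 5760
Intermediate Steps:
O = 320 (O = -5*4**2*(-4) = -5*16*(-4) = -80*(-4) = 320)
O*(6*((-2 - 1*1) + 6)) = 320*(6*((-2 - 1*1) + 6)) = 320*(6*((-2 - 1) + 6)) = 320*(6*(-3 + 6)) = 320*(6*3) = 320*18 = 5760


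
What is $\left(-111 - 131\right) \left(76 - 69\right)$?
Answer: $-1694$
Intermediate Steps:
$\left(-111 - 131\right) \left(76 - 69\right) = - 242 \left(76 - 69\right) = \left(-242\right) 7 = -1694$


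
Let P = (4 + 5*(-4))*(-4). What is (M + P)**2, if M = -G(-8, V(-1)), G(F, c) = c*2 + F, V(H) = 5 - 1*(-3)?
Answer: 3136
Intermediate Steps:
V(H) = 8 (V(H) = 5 + 3 = 8)
G(F, c) = F + 2*c (G(F, c) = 2*c + F = F + 2*c)
P = 64 (P = (4 - 20)*(-4) = -16*(-4) = 64)
M = -8 (M = -(-8 + 2*8) = -(-8 + 16) = -1*8 = -8)
(M + P)**2 = (-8 + 64)**2 = 56**2 = 3136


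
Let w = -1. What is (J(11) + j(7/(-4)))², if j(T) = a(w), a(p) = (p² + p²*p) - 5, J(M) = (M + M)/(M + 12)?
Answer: 8649/529 ≈ 16.350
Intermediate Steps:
J(M) = 2*M/(12 + M) (J(M) = (2*M)/(12 + M) = 2*M/(12 + M))
a(p) = -5 + p² + p³ (a(p) = (p² + p³) - 5 = -5 + p² + p³)
j(T) = -5 (j(T) = -5 + (-1)² + (-1)³ = -5 + 1 - 1 = -5)
(J(11) + j(7/(-4)))² = (2*11/(12 + 11) - 5)² = (2*11/23 - 5)² = (2*11*(1/23) - 5)² = (22/23 - 5)² = (-93/23)² = 8649/529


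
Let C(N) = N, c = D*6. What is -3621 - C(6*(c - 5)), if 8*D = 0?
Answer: -3591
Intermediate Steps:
D = 0 (D = (⅛)*0 = 0)
c = 0 (c = 0*6 = 0)
-3621 - C(6*(c - 5)) = -3621 - 6*(0 - 5) = -3621 - 6*(-5) = -3621 - 1*(-30) = -3621 + 30 = -3591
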